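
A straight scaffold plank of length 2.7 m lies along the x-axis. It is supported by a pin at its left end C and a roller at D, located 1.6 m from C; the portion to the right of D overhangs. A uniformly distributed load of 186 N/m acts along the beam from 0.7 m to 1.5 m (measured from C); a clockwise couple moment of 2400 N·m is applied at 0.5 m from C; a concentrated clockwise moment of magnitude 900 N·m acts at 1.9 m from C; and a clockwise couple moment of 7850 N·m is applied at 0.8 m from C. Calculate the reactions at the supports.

Resultant of the distributed load: 186 × 0.8 = 148.8 N at 1.1 m from C.
Taking moments about C: D_y·1.6 − (186·0.8)·1.1 − 2400 − 900 − 7850 = 0 → D_y = 11313.68/1.6 = 7071.05 ≈ 7071 N.
ΣF_y = 0: C_y + 7071.05 − 186·0.8 = 0 → C_y = -6922 N.
ΣF_x = 0: no horizontal applied forces, so C_x = 0.

C_x = 0, C_y = -6922 N, D_y = 7071 N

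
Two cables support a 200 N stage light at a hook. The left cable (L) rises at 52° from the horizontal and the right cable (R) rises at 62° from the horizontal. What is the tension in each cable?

ΣF_x = 0: −T_L·cos52° + T_R·cos62° = 0 → T_R = 1.31139·T_L.
ΣF_y = 0: T_L·sin52° + T_R·sin62° = 200.
Substitute: T_L·(0.788011 + 1.31139·0.882948) = 200 → T_L = 102.78 ≈ 102.8 N.
Then T_R = 1.31139 × 102.78 = 134.8 N.

T_L = 102.8 N, T_R = 134.8 N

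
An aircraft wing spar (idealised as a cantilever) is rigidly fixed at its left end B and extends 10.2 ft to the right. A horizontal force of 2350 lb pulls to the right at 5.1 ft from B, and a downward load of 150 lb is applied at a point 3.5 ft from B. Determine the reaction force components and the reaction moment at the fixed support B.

B_x = -2350 lb, B_y = 150.0 lb, M_B = 525.0 lb·ft

ΣF_x = 0: B_x + 2350 = 0 → B_x = -2350 lb.
ΣF_y = 0: B_y − 150 = 0 → B_y = 150.0 lb.
ΣM about B: M_B − 150·3.5 = 0 → M_B = 525.0 lb·ft.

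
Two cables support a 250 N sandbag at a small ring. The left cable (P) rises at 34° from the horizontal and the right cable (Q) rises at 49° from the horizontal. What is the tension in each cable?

ΣF_x = 0: −T_P·cos34° + T_Q·cos49° = 0 → T_Q = 1.26366·T_P.
ΣF_y = 0: T_P·sin34° + T_Q·sin49° = 250.
Substitute: T_P·(0.559193 + 1.26366·0.75471) = 250 → T_P = 165.247 ≈ 165.2 N.
Then T_Q = 1.26366 × 165.247 = 208.8 N.

T_P = 165.2 N, T_Q = 208.8 N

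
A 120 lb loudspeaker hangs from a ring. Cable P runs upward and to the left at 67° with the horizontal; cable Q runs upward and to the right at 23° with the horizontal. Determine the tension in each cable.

ΣF_x = 0: −T_P·cos67° + T_Q·cos23° = 0 → T_Q = 0.424475·T_P.
ΣF_y = 0: T_P·sin67° + T_Q·sin23° = 120.
Substitute: T_P·(0.920505 + 0.424475·0.390731) = 120 → T_P = 110.461 ≈ 110.5 lb.
Then T_Q = 0.424475 × 110.461 = 46.89 lb.

T_P = 110.5 lb, T_Q = 46.89 lb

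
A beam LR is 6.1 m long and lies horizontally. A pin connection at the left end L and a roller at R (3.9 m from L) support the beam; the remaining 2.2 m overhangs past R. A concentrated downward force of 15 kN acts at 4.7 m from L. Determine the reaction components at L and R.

Taking moments about L: R_y·3.9 − 15·4.7 = 0 → R_y = 70.5/3.9 = 18.0769 ≈ 18.08 kN.
ΣF_y = 0: L_y + 18.0769 − 15 = 0 → L_y = -3.077 kN.
ΣF_x = 0: no horizontal applied forces, so L_x = 0.

L_x = 0, L_y = -3.077 kN, R_y = 18.08 kN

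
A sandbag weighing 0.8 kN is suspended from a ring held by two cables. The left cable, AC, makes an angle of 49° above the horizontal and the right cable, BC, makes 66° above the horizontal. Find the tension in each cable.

ΣF_x = 0: −T_AC·cos49° + T_BC·cos66° = 0 → T_BC = 1.61298·T_AC.
ΣF_y = 0: T_AC·sin49° + T_BC·sin66° = 0.8.
Substitute: T_AC·(0.75471 + 1.61298·0.913545) = 0.8 → T_AC = 0.359028 ≈ 0.3590 kN.
Then T_BC = 1.61298 × 0.359028 = 0.5791 kN.

T_AC = 0.3590 kN, T_BC = 0.5791 kN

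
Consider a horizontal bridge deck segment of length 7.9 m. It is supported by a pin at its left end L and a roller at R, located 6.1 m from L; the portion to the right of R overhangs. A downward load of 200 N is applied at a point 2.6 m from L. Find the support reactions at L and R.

L_x = 0, L_y = 114.8 N, R_y = 85.25 N

ΣM about L: R_y·6.1 − 200·2.6 = 0 → R_y = 520/6.1 = 85.2459 ≈ 85.25 N.
ΣF_y = 0: L_y + 85.2459 − 200 = 0 → L_y = 114.8 N.
ΣF_x = 0: no horizontal applied forces, so L_x = 0.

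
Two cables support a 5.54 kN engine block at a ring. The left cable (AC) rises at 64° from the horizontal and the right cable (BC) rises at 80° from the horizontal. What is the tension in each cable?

ΣF_x = 0: −T_AC·cos64° + T_BC·cos80° = 0 → T_BC = 2.52448·T_AC.
ΣF_y = 0: T_AC·sin64° + T_BC·sin80° = 5.54.
Substitute: T_AC·(0.898794 + 2.52448·0.984808) = 5.54 → T_AC = 1.63667 ≈ 1.637 kN.
Then T_BC = 2.52448 × 1.63667 = 4.132 kN.

T_AC = 1.637 kN, T_BC = 4.132 kN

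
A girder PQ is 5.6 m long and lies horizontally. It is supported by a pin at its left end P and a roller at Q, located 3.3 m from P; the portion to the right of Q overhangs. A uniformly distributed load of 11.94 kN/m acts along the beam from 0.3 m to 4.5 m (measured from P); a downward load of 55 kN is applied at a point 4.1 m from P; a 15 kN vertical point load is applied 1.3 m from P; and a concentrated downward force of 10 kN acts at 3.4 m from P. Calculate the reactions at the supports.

Resultant of the distributed load: 11.94 × 4.2 = 50.148 kN at 2.4 m from P.
Taking moments about P: Q_y·3.3 − (11.94·4.2)·2.4 − 55·4.1 − 15·1.3 − 10·3.4 = 0 → Q_y = 399.3552/3.3 = 121.017 ≈ 121.0 kN.
ΣF_y = 0: P_y + 121.017 − 11.94·4.2 − 55 − 15 − 10 = 0 → P_y = 9.131 kN.
ΣF_x = 0: no horizontal applied forces, so P_x = 0.

P_x = 0, P_y = 9.131 kN, Q_y = 121.0 kN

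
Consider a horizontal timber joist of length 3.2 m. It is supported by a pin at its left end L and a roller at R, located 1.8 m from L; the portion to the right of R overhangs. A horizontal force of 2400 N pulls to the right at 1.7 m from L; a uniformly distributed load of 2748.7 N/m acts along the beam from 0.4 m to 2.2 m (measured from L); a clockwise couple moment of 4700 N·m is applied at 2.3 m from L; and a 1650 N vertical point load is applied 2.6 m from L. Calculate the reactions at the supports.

L_x = -2400 N, L_y = -1970 N, R_y = 8568 N

Resultant of the distributed load: 2748.7 × 1.8 = 4947.66 N at 1.3 m from L.
Taking moments about L: R_y·1.8 − (2748.7·1.8)·1.3 − 4700 − 1650·2.6 = 0 → R_y = 15421.958/1.8 = 8567.75 ≈ 8568 N.
ΣF_y = 0: L_y + 8567.75 − 2748.7·1.8 − 1650 = 0 → L_y = -1970 N.
ΣF_x = 0: L_x + 2400 = 0 → L_x = -2400 N.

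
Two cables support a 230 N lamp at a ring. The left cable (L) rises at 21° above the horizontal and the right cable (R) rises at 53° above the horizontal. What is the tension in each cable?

ΣF_x = 0: −T_L·cos21° + T_R·cos53° = 0 → T_R = 1.55127·T_L.
ΣF_y = 0: T_L·sin21° + T_R·sin53° = 230.
Substitute: T_L·(0.358368 + 1.55127·0.798636) = 230 → T_L = 143.996 ≈ 144.0 N.
Then T_R = 1.55127 × 143.996 = 223.4 N.

T_L = 144.0 N, T_R = 223.4 N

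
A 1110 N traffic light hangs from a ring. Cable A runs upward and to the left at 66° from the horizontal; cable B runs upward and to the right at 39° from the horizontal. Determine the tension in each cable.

T_A = 893.1 N, T_B = 467.4 N

ΣF_x = 0: −T_A·cos66° + T_B·cos39° = 0 → T_B = 0.523372·T_A.
ΣF_y = 0: T_A·sin66° + T_B·sin39° = 1110.
Substitute: T_A·(0.913545 + 0.523372·0.62932) = 1110 → T_A = 893.063 ≈ 893.1 N.
Then T_B = 0.523372 × 893.063 = 467.4 N.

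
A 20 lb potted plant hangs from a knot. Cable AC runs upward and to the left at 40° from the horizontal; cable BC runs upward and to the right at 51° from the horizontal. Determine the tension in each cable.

T_AC = 12.59 lb, T_BC = 15.32 lb

ΣF_x = 0: −T_AC·cos40° + T_BC·cos51° = 0 → T_BC = 1.21726·T_AC.
ΣF_y = 0: T_AC·sin40° + T_BC·sin51° = 20.
Substitute: T_AC·(0.642788 + 1.21726·0.777146) = 20 → T_AC = 12.5883 ≈ 12.59 lb.
Then T_BC = 1.21726 × 12.5883 = 15.32 lb.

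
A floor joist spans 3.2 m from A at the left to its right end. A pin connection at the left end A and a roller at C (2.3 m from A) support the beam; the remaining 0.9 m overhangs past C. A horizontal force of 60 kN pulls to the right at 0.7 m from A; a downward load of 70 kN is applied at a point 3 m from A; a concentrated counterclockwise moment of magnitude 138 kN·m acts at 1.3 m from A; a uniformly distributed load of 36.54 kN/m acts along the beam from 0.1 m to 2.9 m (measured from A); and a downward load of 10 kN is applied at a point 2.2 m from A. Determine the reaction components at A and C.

A_x = -60.00 kN, A_y = 74.72 kN, C_y = 107.6 kN

Resultant of the distributed load: 36.54 × 2.8 = 102.312 kN at 1.5 m from A.
Taking moments about A: C_y·2.3 − 70·3 + 138 − (36.54·2.8)·1.5 − 10·2.2 = 0 → C_y = 247.468/2.3 = 107.595 ≈ 107.6 kN.
ΣF_y = 0: A_y + 107.595 − 70 − 36.54·2.8 − 10 = 0 → A_y = 74.72 kN.
ΣF_x = 0: A_x + 60 = 0 → A_x = -60.00 kN.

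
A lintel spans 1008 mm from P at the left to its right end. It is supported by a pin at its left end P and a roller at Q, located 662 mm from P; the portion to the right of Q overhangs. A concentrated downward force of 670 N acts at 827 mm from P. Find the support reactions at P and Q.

Moments about P: Q_y·662 − 670·827 = 0 → Q_y = 554090/662 = 836.994 ≈ 837.0 N.
ΣF_y = 0: P_y + 836.994 − 670 = 0 → P_y = -167.0 N.
ΣF_x = 0: no horizontal applied forces, so P_x = 0.

P_x = 0, P_y = -167.0 N, Q_y = 837.0 N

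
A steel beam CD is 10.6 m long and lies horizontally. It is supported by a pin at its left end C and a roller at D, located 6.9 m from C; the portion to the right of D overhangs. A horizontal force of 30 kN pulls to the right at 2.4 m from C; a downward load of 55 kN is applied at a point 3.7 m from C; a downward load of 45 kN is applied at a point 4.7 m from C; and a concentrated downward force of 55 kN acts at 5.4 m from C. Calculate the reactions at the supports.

C_x = -30.00 kN, C_y = 51.81 kN, D_y = 103.2 kN

ΣM about C: D_y·6.9 − 55·3.7 − 45·4.7 − 55·5.4 = 0 → D_y = 712/6.9 = 103.188 ≈ 103.2 kN.
ΣF_y = 0: C_y + 103.188 − 55 − 45 − 55 = 0 → C_y = 51.81 kN.
ΣF_x = 0: C_x + 30 = 0 → C_x = -30.00 kN.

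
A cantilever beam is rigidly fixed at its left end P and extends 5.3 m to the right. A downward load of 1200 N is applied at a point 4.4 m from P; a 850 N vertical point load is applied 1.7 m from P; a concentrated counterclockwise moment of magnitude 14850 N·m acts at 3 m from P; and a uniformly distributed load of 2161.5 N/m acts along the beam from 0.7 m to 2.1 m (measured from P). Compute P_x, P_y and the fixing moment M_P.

Resultant of the distributed load: 2161.5 × 1.4 = 3026.1 N at 1.4 m from P.
ΣF_x = 0: P_x = 0.
ΣF_y = 0: P_y − 1200 − 850 − 2161.5·1.4 = 0 → P_y = 5076 N.
ΣM about P: M_P − 1200·4.4 − 850·1.7 + 14850 − (2161.5·1.4)·1.4 = 0 → M_P = -3888 N·m.

P_x = 0, P_y = 5076 N, M_P = -3888 N·m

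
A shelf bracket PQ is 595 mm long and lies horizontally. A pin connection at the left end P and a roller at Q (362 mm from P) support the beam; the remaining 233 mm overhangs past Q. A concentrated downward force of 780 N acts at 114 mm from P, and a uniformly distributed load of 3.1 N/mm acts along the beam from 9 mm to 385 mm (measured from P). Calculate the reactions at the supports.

Resultant of the distributed load: 3.1 × 376 = 1165.6 N at 197 mm from P.
Taking moments about P: Q_y·362 − 780·114 − (3.1·376)·197 = 0 → Q_y = 318543.2/362 = 879.954 ≈ 880.0 N.
ΣF_y = 0: P_y + 879.954 − 780 − 3.1·376 = 0 → P_y = 1066 N.
ΣF_x = 0: no horizontal applied forces, so P_x = 0.

P_x = 0, P_y = 1066 N, Q_y = 880.0 N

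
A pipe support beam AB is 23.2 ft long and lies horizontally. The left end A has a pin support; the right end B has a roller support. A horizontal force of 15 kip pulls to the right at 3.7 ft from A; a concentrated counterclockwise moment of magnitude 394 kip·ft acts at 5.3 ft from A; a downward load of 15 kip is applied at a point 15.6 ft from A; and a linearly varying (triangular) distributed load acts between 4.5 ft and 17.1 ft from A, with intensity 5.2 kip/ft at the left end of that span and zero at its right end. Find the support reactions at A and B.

A_x = -15.00 kip, A_y = 42.37 kip, B_y = 5.388 kip

Resultant of the triangular load: ½ × 5.2 × 12.6 = 32.76 kip, acting at 8.7 ft from A (one-third of the span from the peak).
ΣM about A: B_y·23.2 + 394 − 15·15.6 − (½·5.2·12.6)·8.7 = 0 → B_y = 125.012/23.2 = 5.38845 ≈ 5.388 kip.
ΣF_y = 0: A_y + 5.38845 − 15 − ½·5.2·12.6 = 0 → A_y = 42.37 kip.
ΣF_x = 0: A_x + 15 = 0 → A_x = -15.00 kip.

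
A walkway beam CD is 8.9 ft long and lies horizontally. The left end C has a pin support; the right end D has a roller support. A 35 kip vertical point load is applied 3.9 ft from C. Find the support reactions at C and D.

Moments about C: D_y·8.9 − 35·3.9 = 0 → D_y = 136.5/8.9 = 15.3371 ≈ 15.34 kip.
ΣF_y = 0: C_y + 15.3371 − 35 = 0 → C_y = 19.66 kip.
ΣF_x = 0: no horizontal applied forces, so C_x = 0.

C_x = 0, C_y = 19.66 kip, D_y = 15.34 kip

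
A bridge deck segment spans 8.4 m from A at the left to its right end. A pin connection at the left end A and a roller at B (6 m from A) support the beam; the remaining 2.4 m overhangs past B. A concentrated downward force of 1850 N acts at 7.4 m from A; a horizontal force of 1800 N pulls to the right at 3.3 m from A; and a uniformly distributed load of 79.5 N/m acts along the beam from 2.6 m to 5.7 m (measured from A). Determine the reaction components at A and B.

Resultant of the distributed load: 79.5 × 3.1 = 246.45 N at 4.15 m from A.
Moments about A: B_y·6 − 1850·7.4 − (79.5·3.1)·4.15 = 0 → B_y = 14712.7675/6 = 2452.13 ≈ 2452 N.
ΣF_y = 0: A_y + 2452.13 − 1850 − 79.5·3.1 = 0 → A_y = -355.7 N.
ΣF_x = 0: A_x + 1800 = 0 → A_x = -1800 N.

A_x = -1800 N, A_y = -355.7 N, B_y = 2452 N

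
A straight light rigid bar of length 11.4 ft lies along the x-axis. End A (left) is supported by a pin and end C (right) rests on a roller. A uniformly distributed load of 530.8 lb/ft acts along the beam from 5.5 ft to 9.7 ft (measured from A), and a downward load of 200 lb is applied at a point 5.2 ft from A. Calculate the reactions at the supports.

A_x = 0, A_y = 851.9 lb, C_y = 1577 lb

Resultant of the distributed load: 530.8 × 4.2 = 2229.36 lb at 7.6 ft from A.
Moments about A: C_y·11.4 − (530.8·4.2)·7.6 − 200·5.2 = 0 → C_y = 17983.136/11.4 = 1577.47 ≈ 1577 lb.
ΣF_y = 0: A_y + 1577.47 − 530.8·4.2 − 200 = 0 → A_y = 851.9 lb.
ΣF_x = 0: no horizontal applied forces, so A_x = 0.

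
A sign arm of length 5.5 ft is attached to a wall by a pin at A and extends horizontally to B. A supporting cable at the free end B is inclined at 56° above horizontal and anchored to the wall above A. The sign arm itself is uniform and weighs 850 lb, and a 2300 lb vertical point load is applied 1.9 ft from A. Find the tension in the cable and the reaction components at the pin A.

T = 1471 lb, A_x = 822.6 lb, A_y = 1930 lb

ΣM about A: T·sin56°·5.5 − 850·2.75 − 2300·1.9 = 0 → T = 6707.5/(5.5·0.829038) = 1471.04 ≈ 1471 lb.
ΣF_x = 0: A_x − T·cos56° = 0 → A_x = 1471.04 × 0.559193 = 822.6 lb.
ΣF_y = 0: A_y + T·sin56° − 850 − 2300 = 0 → A_y = 3150 − 1471.04 × 0.829038 = 1930 lb.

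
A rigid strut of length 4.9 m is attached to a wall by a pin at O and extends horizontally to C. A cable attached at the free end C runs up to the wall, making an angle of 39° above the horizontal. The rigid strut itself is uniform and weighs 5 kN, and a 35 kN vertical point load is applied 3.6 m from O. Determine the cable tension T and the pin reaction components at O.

ΣM about O: T·sin39°·4.9 − 5·2.45 − 35·3.6 = 0 → T = 138.25/(4.9·0.62932) = 44.833 ≈ 44.83 kN.
ΣF_x = 0: O_x − T·cos39° = 0 → O_x = 44.833 × 0.777146 = 34.84 kN.
ΣF_y = 0: O_y + T·sin39° − 5 − 35 = 0 → O_y = 40 − 44.833 × 0.62932 = 11.79 kN.

T = 44.83 kN, O_x = 34.84 kN, O_y = 11.79 kN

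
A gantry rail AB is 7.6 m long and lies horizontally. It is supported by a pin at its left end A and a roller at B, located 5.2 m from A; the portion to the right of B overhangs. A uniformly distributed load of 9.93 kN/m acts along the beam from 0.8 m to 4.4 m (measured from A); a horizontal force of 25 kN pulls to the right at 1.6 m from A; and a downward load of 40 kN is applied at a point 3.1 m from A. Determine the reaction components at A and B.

A_x = -25.00 kN, A_y = 34.03 kN, B_y = 41.72 kN

Resultant of the distributed load: 9.93 × 3.6 = 35.748 kN at 2.6 m from A.
ΣM about A: B_y·5.2 − (9.93·3.6)·2.6 − 40·3.1 = 0 → B_y = 216.9448/5.2 = 41.7202 ≈ 41.72 kN.
ΣF_y = 0: A_y + 41.7202 − 9.93·3.6 − 40 = 0 → A_y = 34.03 kN.
ΣF_x = 0: A_x + 25 = 0 → A_x = -25.00 kN.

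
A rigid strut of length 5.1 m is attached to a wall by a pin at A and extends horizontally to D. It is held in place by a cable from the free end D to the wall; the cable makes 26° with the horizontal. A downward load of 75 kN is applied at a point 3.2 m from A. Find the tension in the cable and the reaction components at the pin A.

ΣM about A: T·sin26°·5.1 − 75·3.2 = 0 → T = 240/(5.1·0.438371) = 107.349 ≈ 107.3 kN.
ΣF_x = 0: A_x − T·cos26° = 0 → A_x = 107.349 × 0.898794 = 96.48 kN.
ΣF_y = 0: A_y + T·sin26° − 75 = 0 → A_y = 75 − 107.349 × 0.438371 = 27.94 kN.

T = 107.3 kN, A_x = 96.48 kN, A_y = 27.94 kN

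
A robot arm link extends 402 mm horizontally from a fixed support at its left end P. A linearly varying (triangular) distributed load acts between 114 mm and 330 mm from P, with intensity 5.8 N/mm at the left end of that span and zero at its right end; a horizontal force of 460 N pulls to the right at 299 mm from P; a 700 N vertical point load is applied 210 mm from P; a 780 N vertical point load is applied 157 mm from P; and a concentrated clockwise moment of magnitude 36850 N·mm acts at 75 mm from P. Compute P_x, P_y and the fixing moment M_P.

Resultant of the triangular load: ½ × 5.8 × 216 = 626.4 N, acting at 186 mm from P (one-third of the span from the peak).
ΣF_x = 0: P_x + 460 = 0 → P_x = -460.0 N.
ΣF_y = 0: P_y − ½·5.8·216 − 700 − 780 = 0 → P_y = 2106 N.
ΣM about P: M_P − (½·5.8·216)·186 − 700·210 − 780·157 − 36850 = 0 → M_P = 422800 N·mm.

P_x = -460.0 N, P_y = 2106 N, M_P = 422800 N·mm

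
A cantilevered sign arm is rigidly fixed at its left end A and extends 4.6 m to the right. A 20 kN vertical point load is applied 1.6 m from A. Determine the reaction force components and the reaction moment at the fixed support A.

A_x = 0, A_y = 20.00 kN, M_A = 32.00 kN·m

ΣF_x = 0: A_x = 0.
ΣF_y = 0: A_y − 20 = 0 → A_y = 20.00 kN.
ΣM about A: M_A − 20·1.6 = 0 → M_A = 32.00 kN·m.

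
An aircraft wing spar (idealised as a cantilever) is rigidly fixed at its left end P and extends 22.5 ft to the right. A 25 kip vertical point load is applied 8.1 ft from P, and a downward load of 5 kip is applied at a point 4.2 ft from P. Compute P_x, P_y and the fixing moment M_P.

ΣF_x = 0: P_x = 0.
ΣF_y = 0: P_y − 25 − 5 = 0 → P_y = 30.00 kip.
ΣM about P: M_P − 25·8.1 − 5·4.2 = 0 → M_P = 223.5 kip·ft.

P_x = 0, P_y = 30.00 kip, M_P = 223.5 kip·ft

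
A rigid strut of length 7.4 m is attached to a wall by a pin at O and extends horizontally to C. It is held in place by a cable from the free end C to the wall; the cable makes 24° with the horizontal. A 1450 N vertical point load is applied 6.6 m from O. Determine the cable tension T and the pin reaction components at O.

ΣM about O: T·sin24°·7.4 − 1450·6.6 = 0 → T = 9570/(7.4·0.406737) = 3179.56 ≈ 3180 N.
ΣF_x = 0: O_x − T·cos24° = 0 → O_x = 3179.56 × 0.913545 = 2905 N.
ΣF_y = 0: O_y + T·sin24° − 1450 = 0 → O_y = 1450 − 3179.56 × 0.406737 = 156.8 N.

T = 3180 N, O_x = 2905 N, O_y = 156.8 N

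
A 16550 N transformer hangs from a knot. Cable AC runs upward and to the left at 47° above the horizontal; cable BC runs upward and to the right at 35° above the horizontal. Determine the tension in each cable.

T_AC = 13690 N, T_BC = 11400 N

ΣF_x = 0: −T_AC·cos47° + T_BC·cos35° = 0 → T_BC = 0.832566·T_AC.
ΣF_y = 0: T_AC·sin47° + T_BC·sin35° = 16550.
Substitute: T_AC·(0.731354 + 0.832566·0.573576) = 16550 → T_AC = 13690.2 ≈ 13690 N.
Then T_BC = 0.832566 × 13690.2 = 11400 N.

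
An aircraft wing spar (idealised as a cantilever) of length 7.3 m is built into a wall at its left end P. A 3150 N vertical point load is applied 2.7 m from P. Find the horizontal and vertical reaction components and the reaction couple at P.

P_x = 0, P_y = 3150 N, M_P = 8505 N·m

ΣF_x = 0: P_x = 0.
ΣF_y = 0: P_y − 3150 = 0 → P_y = 3150 N.
ΣM about P: M_P − 3150·2.7 = 0 → M_P = 8505 N·m.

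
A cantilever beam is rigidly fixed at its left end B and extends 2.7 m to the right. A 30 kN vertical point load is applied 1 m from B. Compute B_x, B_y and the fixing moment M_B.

B_x = 0, B_y = 30.00 kN, M_B = 30.00 kN·m

ΣF_x = 0: B_x = 0.
ΣF_y = 0: B_y − 30 = 0 → B_y = 30.00 kN.
ΣM about B: M_B − 30·1 = 0 → M_B = 30.00 kN·m.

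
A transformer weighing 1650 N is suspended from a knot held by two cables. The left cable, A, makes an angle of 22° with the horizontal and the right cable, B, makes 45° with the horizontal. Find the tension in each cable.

T_A = 1267 N, T_B = 1662 N

ΣF_x = 0: −T_A·cos22° + T_B·cos45° = 0 → T_B = 1.31124·T_A.
ΣF_y = 0: T_A·sin22° + T_B·sin45° = 1650.
Substitute: T_A·(0.374607 + 1.31124·0.707107) = 1650 → T_A = 1267.48 ≈ 1267 N.
Then T_B = 1.31124 × 1267.48 = 1662 N.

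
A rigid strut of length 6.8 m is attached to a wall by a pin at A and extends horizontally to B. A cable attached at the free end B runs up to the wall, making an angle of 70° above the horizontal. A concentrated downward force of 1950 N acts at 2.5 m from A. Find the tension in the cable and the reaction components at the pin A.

T = 762.9 N, A_x = 260.9 N, A_y = 1233 N

ΣM about A: T·sin70°·6.8 − 1950·2.5 = 0 → T = 4875/(6.8·0.939693) = 762.921 ≈ 762.9 N.
ΣF_x = 0: A_x − T·cos70° = 0 → A_x = 762.921 × 0.34202 = 260.9 N.
ΣF_y = 0: A_y + T·sin70° − 1950 = 0 → A_y = 1950 − 762.921 × 0.939693 = 1233 N.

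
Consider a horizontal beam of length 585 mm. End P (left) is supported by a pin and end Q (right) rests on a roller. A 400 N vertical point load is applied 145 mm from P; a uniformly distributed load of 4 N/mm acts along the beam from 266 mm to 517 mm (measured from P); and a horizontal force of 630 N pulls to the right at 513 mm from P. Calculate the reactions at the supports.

P_x = -630.0 N, P_y = 632.9 N, Q_y = 771.1 N

Resultant of the distributed load: 4 × 251 = 1004 N at 391.5 mm from P.
Taking moments about P: Q_y·585 − 400·145 − (4·251)·391.5 = 0 → Q_y = 451066/585 = 771.053 ≈ 771.1 N.
ΣF_y = 0: P_y + 771.053 − 400 − 4·251 = 0 → P_y = 632.9 N.
ΣF_x = 0: P_x + 630 = 0 → P_x = -630.0 N.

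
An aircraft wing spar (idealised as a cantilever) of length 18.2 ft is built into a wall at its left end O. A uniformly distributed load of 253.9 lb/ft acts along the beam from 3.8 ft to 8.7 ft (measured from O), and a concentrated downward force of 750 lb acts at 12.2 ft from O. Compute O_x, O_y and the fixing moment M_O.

Resultant of the distributed load: 253.9 × 4.9 = 1244.11 lb at 6.25 ft from O.
ΣF_x = 0: O_x = 0.
ΣF_y = 0: O_y − 253.9·4.9 − 750 = 0 → O_y = 1994 lb.
ΣM about O: M_O − (253.9·4.9)·6.25 − 750·12.2 = 0 → M_O = 16930 lb·ft.

O_x = 0, O_y = 1994 lb, M_O = 16930 lb·ft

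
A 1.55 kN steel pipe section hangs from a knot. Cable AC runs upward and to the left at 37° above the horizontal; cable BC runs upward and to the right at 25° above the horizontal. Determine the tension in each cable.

ΣF_x = 0: −T_AC·cos37° + T_BC·cos25° = 0 → T_BC = 0.881197·T_AC.
ΣF_y = 0: T_AC·sin37° + T_BC·sin25° = 1.55.
Substitute: T_AC·(0.601815 + 0.881197·0.422618) = 1.55 → T_AC = 1.59101 ≈ 1.591 kN.
Then T_BC = 0.881197 × 1.59101 = 1.402 kN.

T_AC = 1.591 kN, T_BC = 1.402 kN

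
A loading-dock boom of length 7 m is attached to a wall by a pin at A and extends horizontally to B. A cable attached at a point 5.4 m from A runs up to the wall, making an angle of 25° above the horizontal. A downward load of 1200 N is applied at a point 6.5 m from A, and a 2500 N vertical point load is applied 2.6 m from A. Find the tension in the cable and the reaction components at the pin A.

ΣM about A: T·sin25°·5.4 − 1200·6.5 − 2500·2.6 = 0 → T = 14300/(5.4·0.422618) = 6266.06 ≈ 6266 N.
ΣF_x = 0: A_x − T·cos25° = 0 → A_x = 6266.06 × 0.906308 = 5679 N.
ΣF_y = 0: A_y + T·sin25° − 1200 − 2500 = 0 → A_y = 3700 − 6266.06 × 0.422618 = 1052 N.

T = 6266 N, A_x = 5679 N, A_y = 1052 N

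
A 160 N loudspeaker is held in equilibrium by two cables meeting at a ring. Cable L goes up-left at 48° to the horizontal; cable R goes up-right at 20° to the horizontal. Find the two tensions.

T_L = 162.2 N, T_R = 115.5 N

ΣF_x = 0: −T_L·cos48° + T_R·cos20° = 0 → T_R = 0.712074·T_L.
ΣF_y = 0: T_L·sin48° + T_R·sin20° = 160.
Substitute: T_L·(0.743145 + 0.712074·0.34202) = 160 → T_L = 162.159 ≈ 162.2 N.
Then T_R = 0.712074 × 162.159 = 115.5 N.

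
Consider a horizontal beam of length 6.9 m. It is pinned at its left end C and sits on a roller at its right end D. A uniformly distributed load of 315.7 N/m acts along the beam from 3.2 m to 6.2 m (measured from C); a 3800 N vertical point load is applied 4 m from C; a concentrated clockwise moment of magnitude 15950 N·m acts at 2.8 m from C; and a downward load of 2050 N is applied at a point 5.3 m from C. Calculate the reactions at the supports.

Resultant of the distributed load: 315.7 × 3 = 947.1 N at 4.7 m from C.
ΣM about C: D_y·6.9 − (315.7·3)·4.7 − 3800·4 − 15950 − 2050·5.3 = 0 → D_y = 46466.37/6.9 = 6734.26 ≈ 6734 N.
ΣF_y = 0: C_y + 6734.26 − 315.7·3 − 3800 − 2050 = 0 → C_y = 62.84 N.
ΣF_x = 0: no horizontal applied forces, so C_x = 0.

C_x = 0, C_y = 62.84 N, D_y = 6734 N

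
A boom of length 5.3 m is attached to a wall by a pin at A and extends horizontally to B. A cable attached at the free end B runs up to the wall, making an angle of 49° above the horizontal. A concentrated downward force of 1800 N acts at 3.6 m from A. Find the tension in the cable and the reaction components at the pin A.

ΣM about A: T·sin49°·5.3 − 1800·3.6 = 0 → T = 6480/(5.3·0.75471) = 1620.01 ≈ 1620 N.
ΣF_x = 0: A_x − T·cos49° = 0 → A_x = 1620.01 × 0.656059 = 1063 N.
ΣF_y = 0: A_y + T·sin49° − 1800 = 0 → A_y = 1800 − 1620.01 × 0.75471 = 577.4 N.

T = 1620 N, A_x = 1063 N, A_y = 577.4 N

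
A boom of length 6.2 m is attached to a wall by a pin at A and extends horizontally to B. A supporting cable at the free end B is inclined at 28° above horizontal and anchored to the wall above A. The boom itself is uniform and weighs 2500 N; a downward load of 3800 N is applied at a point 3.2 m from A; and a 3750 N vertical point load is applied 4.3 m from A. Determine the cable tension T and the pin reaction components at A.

T = 12380 N, A_x = 10930 N, A_y = 4238 N

ΣM about A: T·sin28°·6.2 − 2500·3.1 − 3800·3.2 − 3750·4.3 = 0 → T = 36035/(6.2·0.469472) = 12380.1 ≈ 12380 N.
ΣF_x = 0: A_x − T·cos28° = 0 → A_x = 12380.1 × 0.882948 = 10930 N.
ΣF_y = 0: A_y + T·sin28° − 2500 − 3800 − 3750 = 0 → A_y = 10050 − 12380.1 × 0.469472 = 4238 N.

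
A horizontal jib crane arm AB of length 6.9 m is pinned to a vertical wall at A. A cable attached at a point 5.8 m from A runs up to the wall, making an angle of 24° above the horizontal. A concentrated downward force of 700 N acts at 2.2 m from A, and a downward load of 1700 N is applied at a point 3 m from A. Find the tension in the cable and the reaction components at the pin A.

T = 2815 N, A_x = 2571 N, A_y = 1255 N

ΣM about A: T·sin24°·5.8 − 700·2.2 − 1700·3 = 0 → T = 6640/(5.8·0.406737) = 2814.66 ≈ 2815 N.
ΣF_x = 0: A_x − T·cos24° = 0 → A_x = 2814.66 × 0.913545 = 2571 N.
ΣF_y = 0: A_y + T·sin24° − 700 − 1700 = 0 → A_y = 2400 − 2814.66 × 0.406737 = 1255 N.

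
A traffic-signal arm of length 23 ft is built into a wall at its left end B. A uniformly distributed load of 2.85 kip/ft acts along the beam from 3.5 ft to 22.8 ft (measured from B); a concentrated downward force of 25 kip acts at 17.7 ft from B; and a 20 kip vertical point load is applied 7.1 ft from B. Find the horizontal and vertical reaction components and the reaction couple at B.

B_x = 0, B_y = 100.0 kip, M_B = 1308 kip·ft

Resultant of the distributed load: 2.85 × 19.3 = 55.005 kip at 13.15 ft from B.
ΣF_x = 0: B_x = 0.
ΣF_y = 0: B_y − 2.85·19.3 − 25 − 20 = 0 → B_y = 100.0 kip.
ΣM about B: M_B − (2.85·19.3)·13.15 − 25·17.7 − 20·7.1 = 0 → M_B = 1308 kip·ft.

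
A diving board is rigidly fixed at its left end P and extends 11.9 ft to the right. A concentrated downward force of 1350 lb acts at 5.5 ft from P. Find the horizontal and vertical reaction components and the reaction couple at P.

P_x = 0, P_y = 1350 lb, M_P = 7425 lb·ft

ΣF_x = 0: P_x = 0.
ΣF_y = 0: P_y − 1350 = 0 → P_y = 1350 lb.
ΣM about P: M_P − 1350·5.5 = 0 → M_P = 7425 lb·ft.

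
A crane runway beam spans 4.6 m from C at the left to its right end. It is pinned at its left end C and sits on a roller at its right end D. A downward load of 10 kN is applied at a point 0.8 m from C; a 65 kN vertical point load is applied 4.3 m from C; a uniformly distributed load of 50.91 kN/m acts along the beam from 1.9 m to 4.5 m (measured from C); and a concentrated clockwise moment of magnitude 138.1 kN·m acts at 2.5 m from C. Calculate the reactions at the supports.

C_x = 0, C_y = 22.76 kN, D_y = 184.6 kN

Resultant of the distributed load: 50.91 × 2.6 = 132.366 kN at 3.2 m from C.
Moments about C: D_y·4.6 − 10·0.8 − 65·4.3 − (50.91·2.6)·3.2 − 138.1 = 0 → D_y = 849.1712/4.6 = 184.602 ≈ 184.6 kN.
ΣF_y = 0: C_y + 184.602 − 10 − 65 − 50.91·2.6 = 0 → C_y = 22.76 kN.
ΣF_x = 0: no horizontal applied forces, so C_x = 0.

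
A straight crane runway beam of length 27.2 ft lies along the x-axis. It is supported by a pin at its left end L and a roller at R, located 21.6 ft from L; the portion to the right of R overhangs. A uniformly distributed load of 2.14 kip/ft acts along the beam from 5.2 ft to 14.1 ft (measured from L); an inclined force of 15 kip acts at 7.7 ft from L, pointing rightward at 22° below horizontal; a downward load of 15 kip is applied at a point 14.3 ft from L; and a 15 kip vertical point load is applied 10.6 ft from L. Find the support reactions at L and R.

Resultant of the distributed load: 2.14 × 8.9 = 19.046 kip at 9.65 ft from L.
ΣM about L: R_y·21.6 − (2.14·8.9)·9.65 − 15·sin22°·7.7 − 15·14.3 − 15·10.6 = 0 → R_y = 600.561/21.6 = 27.8038 ≈ 27.80 kip.
ΣF_y = 0: L_y + 27.8038 − 2.14·8.9 − 15·sin22° − 15 − 15 = 0 → L_y = 26.86 kip.
ΣF_x = 0: L_x + 15·cos22° = 0 → L_x = -13.91 kip.

L_x = -13.91 kip, L_y = 26.86 kip, R_y = 27.80 kip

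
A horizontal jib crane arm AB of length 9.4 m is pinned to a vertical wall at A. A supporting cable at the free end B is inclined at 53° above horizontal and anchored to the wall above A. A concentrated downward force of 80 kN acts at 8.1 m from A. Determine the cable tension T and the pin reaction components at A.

ΣM about A: T·sin53°·9.4 − 80·8.1 = 0 → T = 648/(9.4·0.798636) = 86.3174 ≈ 86.32 kN.
ΣF_x = 0: A_x − T·cos53° = 0 → A_x = 86.3174 × 0.601815 = 51.95 kN.
ΣF_y = 0: A_y + T·sin53° − 80 = 0 → A_y = 80 − 86.3174 × 0.798636 = 11.06 kN.

T = 86.32 kN, A_x = 51.95 kN, A_y = 11.06 kN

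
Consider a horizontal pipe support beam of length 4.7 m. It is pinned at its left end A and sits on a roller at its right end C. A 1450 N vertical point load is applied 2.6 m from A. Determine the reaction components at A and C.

Taking moments about A: C_y·4.7 − 1450·2.6 = 0 → C_y = 3770/4.7 = 802.128 ≈ 802.1 N.
ΣF_y = 0: A_y + 802.128 − 1450 = 0 → A_y = 647.9 N.
ΣF_x = 0: no horizontal applied forces, so A_x = 0.

A_x = 0, A_y = 647.9 N, C_y = 802.1 N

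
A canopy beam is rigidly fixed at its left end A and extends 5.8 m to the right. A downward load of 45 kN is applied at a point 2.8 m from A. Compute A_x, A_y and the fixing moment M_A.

A_x = 0, A_y = 45.00 kN, M_A = 126.0 kN·m

ΣF_x = 0: A_x = 0.
ΣF_y = 0: A_y − 45 = 0 → A_y = 45.00 kN.
ΣM about A: M_A − 45·2.8 = 0 → M_A = 126.0 kN·m.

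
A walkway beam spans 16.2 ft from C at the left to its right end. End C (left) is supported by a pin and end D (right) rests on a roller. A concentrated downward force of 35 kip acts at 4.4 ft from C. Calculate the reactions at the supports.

Taking moments about C: D_y·16.2 − 35·4.4 = 0 → D_y = 154/16.2 = 9.50617 ≈ 9.506 kip.
ΣF_y = 0: C_y + 9.50617 − 35 = 0 → C_y = 25.49 kip.
ΣF_x = 0: no horizontal applied forces, so C_x = 0.

C_x = 0, C_y = 25.49 kip, D_y = 9.506 kip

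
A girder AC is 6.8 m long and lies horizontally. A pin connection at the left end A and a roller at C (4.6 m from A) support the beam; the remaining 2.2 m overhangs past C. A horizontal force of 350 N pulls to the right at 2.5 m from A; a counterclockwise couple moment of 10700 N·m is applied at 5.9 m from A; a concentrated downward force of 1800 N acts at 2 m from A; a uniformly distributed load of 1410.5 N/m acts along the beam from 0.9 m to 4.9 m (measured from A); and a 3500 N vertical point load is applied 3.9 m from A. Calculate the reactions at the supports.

Resultant of the distributed load: 1410.5 × 4 = 5642 N at 2.9 m from A.
ΣM about A: C_y·4.6 + 10700 − 1800·2 − (1410.5·4)·2.9 − 3500·3.9 = 0 → C_y = 22911.8/4.6 = 4980.83 ≈ 4981 N.
ΣF_y = 0: A_y + 4980.83 − 1800 − 1410.5·4 − 3500 = 0 → A_y = 5961 N.
ΣF_x = 0: A_x + 350 = 0 → A_x = -350.0 N.

A_x = -350.0 N, A_y = 5961 N, C_y = 4981 N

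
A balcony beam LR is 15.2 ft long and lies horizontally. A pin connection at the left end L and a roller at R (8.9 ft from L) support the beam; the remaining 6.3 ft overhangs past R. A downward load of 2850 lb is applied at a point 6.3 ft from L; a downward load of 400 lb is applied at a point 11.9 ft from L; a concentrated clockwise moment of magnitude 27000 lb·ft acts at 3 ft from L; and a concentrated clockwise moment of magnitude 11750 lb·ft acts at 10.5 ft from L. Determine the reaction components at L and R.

L_x = 0, L_y = -3656 lb, R_y = 6906 lb

ΣM about L: R_y·8.9 − 2850·6.3 − 400·11.9 − 27000 − 11750 = 0 → R_y = 61465/8.9 = 6906.18 ≈ 6906 lb.
ΣF_y = 0: L_y + 6906.18 − 2850 − 400 = 0 → L_y = -3656 lb.
ΣF_x = 0: no horizontal applied forces, so L_x = 0.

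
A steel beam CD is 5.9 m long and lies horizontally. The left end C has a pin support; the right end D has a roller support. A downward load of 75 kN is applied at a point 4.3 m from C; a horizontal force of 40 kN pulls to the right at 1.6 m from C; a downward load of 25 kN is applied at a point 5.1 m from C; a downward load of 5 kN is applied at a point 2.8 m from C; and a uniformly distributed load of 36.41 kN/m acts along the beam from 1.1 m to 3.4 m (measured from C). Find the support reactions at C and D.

Resultant of the distributed load: 36.41 × 2.3 = 83.743 kN at 2.25 m from C.
Taking moments about C: D_y·5.9 − 75·4.3 − 25·5.1 − 5·2.8 − (36.41·2.3)·2.25 = 0 → D_y = 652.42175/5.9 = 110.58 ≈ 110.6 kN.
ΣF_y = 0: C_y + 110.58 − 75 − 25 − 5 − 36.41·2.3 = 0 → C_y = 78.16 kN.
ΣF_x = 0: C_x + 40 = 0 → C_x = -40.00 kN.

C_x = -40.00 kN, C_y = 78.16 kN, D_y = 110.6 kN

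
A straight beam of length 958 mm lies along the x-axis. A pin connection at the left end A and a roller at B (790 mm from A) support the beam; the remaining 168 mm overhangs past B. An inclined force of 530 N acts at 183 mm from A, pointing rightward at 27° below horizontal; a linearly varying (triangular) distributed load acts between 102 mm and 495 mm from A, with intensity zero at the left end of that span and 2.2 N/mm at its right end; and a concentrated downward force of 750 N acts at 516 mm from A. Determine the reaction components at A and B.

A_x = -472.2 N, A_y = 678.1 N, B_y = 744.8 N

Resultant of the triangular load: ½ × 2.2 × 393 = 432.3 N, acting at 364 mm from A (one-third of the span from the peak).
Taking moments about A: B_y·790 − 530·sin27°·183 − (½·2.2·393)·364 − 750·516 = 0 → B_y = 588390/790 = 744.797 ≈ 744.8 N.
ΣF_y = 0: A_y + 744.797 − 530·sin27° − ½·2.2·393 − 750 = 0 → A_y = 678.1 N.
ΣF_x = 0: A_x + 530·cos27° = 0 → A_x = -472.2 N.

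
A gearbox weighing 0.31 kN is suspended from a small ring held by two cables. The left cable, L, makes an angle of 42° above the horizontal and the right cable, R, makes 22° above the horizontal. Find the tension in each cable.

T_L = 0.3198 kN, T_R = 0.2563 kN

ΣF_x = 0: −T_L·cos42° + T_R·cos22° = 0 → T_R = 0.801508·T_L.
ΣF_y = 0: T_L·sin42° + T_R·sin22° = 0.31.
Substitute: T_L·(0.669131 + 0.801508·0.374607) = 0.31 → T_L = 0.319792 ≈ 0.3198 kN.
Then T_R = 0.801508 × 0.319792 = 0.2563 kN.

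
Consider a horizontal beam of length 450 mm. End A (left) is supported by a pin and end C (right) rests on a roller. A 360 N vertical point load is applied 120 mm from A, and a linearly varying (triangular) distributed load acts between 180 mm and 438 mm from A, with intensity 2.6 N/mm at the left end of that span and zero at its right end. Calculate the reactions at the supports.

Resultant of the triangular load: ½ × 2.6 × 258 = 335.4 N, acting at 266 mm from A (one-third of the span from the peak).
Taking moments about A: C_y·450 − 360·120 − (½·2.6·258)·266 = 0 → C_y = 132416.4/450 = 294.259 ≈ 294.3 N.
ΣF_y = 0: A_y + 294.259 − 360 − ½·2.6·258 = 0 → A_y = 401.1 N.
ΣF_x = 0: no horizontal applied forces, so A_x = 0.

A_x = 0, A_y = 401.1 N, C_y = 294.3 N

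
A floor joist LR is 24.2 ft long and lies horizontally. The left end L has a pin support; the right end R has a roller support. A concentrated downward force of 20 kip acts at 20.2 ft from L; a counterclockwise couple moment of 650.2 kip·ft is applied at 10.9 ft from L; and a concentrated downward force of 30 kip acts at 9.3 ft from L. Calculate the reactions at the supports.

ΣM about L: R_y·24.2 − 20·20.2 + 650.2 − 30·9.3 = 0 → R_y = 32.8/24.2 = 1.35537 ≈ 1.355 kip.
ΣF_y = 0: L_y + 1.35537 − 20 − 30 = 0 → L_y = 48.64 kip.
ΣF_x = 0: no horizontal applied forces, so L_x = 0.

L_x = 0, L_y = 48.64 kip, R_y = 1.355 kip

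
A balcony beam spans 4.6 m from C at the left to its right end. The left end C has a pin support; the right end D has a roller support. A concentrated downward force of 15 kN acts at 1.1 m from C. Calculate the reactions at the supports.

Taking moments about C: D_y·4.6 − 15·1.1 = 0 → D_y = 16.5/4.6 = 3.58696 ≈ 3.587 kN.
ΣF_y = 0: C_y + 3.58696 − 15 = 0 → C_y = 11.41 kN.
ΣF_x = 0: no horizontal applied forces, so C_x = 0.

C_x = 0, C_y = 11.41 kN, D_y = 3.587 kN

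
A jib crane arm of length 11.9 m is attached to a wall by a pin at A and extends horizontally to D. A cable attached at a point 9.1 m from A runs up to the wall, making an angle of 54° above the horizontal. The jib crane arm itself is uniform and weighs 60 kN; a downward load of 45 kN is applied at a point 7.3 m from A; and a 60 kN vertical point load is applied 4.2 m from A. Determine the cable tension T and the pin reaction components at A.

ΣM about A: T·sin54°·9.1 − 60·5.95 − 45·7.3 − 60·4.2 = 0 → T = 937.5/(9.1·0.809017) = 127.342 ≈ 127.3 kN.
ΣF_x = 0: A_x − T·cos54° = 0 → A_x = 127.342 × 0.587785 = 74.85 kN.
ΣF_y = 0: A_y + T·sin54° − 60 − 45 − 60 = 0 → A_y = 165 − 127.342 × 0.809017 = 61.98 kN.

T = 127.3 kN, A_x = 74.85 kN, A_y = 61.98 kN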